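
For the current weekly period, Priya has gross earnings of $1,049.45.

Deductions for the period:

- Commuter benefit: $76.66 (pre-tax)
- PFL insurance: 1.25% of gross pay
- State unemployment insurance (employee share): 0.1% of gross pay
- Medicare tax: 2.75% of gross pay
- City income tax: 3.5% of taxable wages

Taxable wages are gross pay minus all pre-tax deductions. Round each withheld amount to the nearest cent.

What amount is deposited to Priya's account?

$895.71

Commuter benefit: $76.66
Taxable wages = $1,049.45 − $76.66 = $972.79
City income tax: $972.79 × 0.035 = $34.05
State unemployment insurance (employee share): $1,049.45 × 0.001 = $1.05
PFL insurance: $1,049.45 × 0.0125 = $13.12
Medicare tax: $1,049.45 × 0.0275 = $28.86
Total deductions = $76.66 + $34.05 + $1.05 + $13.12 + $28.86 = $153.74
Net pay = $1,049.45 − $153.74 = $895.71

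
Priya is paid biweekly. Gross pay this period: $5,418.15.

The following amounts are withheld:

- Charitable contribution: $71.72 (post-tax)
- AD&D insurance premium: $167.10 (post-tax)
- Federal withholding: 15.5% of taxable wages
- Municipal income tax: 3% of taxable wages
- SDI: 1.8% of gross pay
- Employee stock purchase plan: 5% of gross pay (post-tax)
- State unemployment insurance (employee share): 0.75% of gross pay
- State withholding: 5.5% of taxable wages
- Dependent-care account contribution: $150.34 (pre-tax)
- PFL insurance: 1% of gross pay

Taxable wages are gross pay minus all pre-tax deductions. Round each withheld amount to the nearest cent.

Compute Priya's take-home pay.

Dependent-care account contribution: $150.34
Taxable wages = $5,418.15 − $150.34 = $5,267.81
Municipal income tax: $5,267.81 × 0.03 = $158.03
Federal withholding: $5,267.81 × 0.155 = $816.51
State withholding: $5,267.81 × 0.055 = $289.73
PFL insurance: $5,418.15 × 0.01 = $54.18
State unemployment insurance (employee share): $5,418.15 × 0.0075 = $40.64
SDI: $5,418.15 × 0.018 = $97.53
AD&D insurance premium: $167.10
Employee stock purchase plan: $5,418.15 × 0.05 = $270.91
Charitable contribution: $71.72
Total deductions = $150.34 + $158.03 + $816.51 + $289.73 + $54.18 + $40.64 + $97.53 + $167.10 + $270.91 + $71.72 = $2,116.69
Net pay = $5,418.15 − $2,116.69 = $3,301.46

$3,301.46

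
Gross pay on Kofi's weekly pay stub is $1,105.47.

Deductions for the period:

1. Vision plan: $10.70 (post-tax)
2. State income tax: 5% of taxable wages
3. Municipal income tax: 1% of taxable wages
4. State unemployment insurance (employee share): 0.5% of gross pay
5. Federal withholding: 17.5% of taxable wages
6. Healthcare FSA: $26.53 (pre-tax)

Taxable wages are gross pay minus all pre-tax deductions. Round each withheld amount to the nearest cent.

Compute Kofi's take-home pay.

$809.16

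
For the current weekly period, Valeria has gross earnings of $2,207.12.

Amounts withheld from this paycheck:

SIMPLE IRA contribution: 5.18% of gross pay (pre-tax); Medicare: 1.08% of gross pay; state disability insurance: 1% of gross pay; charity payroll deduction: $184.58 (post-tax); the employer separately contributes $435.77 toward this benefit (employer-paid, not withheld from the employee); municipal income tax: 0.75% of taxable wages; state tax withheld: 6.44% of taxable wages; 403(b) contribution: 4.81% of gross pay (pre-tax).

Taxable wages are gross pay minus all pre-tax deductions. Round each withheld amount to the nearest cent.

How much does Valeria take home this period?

403(b) contribution: $2,207.12 × 0.0481 = $106.16
SIMPLE IRA contribution: $2,207.12 × 0.0518 = $114.33
Pre-tax total = $106.16 + $114.33 = $220.49
Taxable wages = $2,207.12 − $220.49 = $1,986.63
State tax withheld: $1,986.63 × 0.0644 = $127.94
Municipal income tax: $1,986.63 × 0.0075 = $14.90
Medicare: $2,207.12 × 0.0108 = $23.84
State disability insurance: $2,207.12 × 0.01 = $22.07
Charity payroll deduction: $184.58
(Employer's $435.77 toward charity payroll deduction is not withheld from the employee.)
Total deductions = $106.16 + $114.33 + $127.94 + $14.90 + $23.84 + $22.07 + $184.58 = $593.82
Net pay = $2,207.12 − $593.82 = $1,613.30

$1,613.30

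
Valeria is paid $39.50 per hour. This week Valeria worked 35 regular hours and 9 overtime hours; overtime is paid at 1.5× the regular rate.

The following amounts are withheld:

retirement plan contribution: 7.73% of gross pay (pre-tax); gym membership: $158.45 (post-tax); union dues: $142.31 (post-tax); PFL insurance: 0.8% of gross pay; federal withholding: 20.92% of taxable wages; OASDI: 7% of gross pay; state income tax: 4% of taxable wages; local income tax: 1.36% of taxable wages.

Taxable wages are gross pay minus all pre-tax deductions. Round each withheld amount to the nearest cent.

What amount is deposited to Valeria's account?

Regular pay: 35 × $39.50 = $1,382.50
Overtime pay: 9 × $39.50 × 1.5 = $533.25
Gross pay = $1,382.50 + $533.25 = $1,915.75
Retirement plan contribution: $1,915.75 × 0.0773 = $148.09
Taxable wages = $1,915.75 − $148.09 = $1,767.66
Local income tax: $1,767.66 × 0.0136 = $24.04
Federal withholding: $1,767.66 × 0.2092 = $369.79
State income tax: $1,767.66 × 0.04 = $70.71
PFL insurance: $1,915.75 × 0.008 = $15.33
OASDI: $1,915.75 × 0.07 = $134.10
Union dues: $142.31
Gym membership: $158.45
Total deductions = $148.09 + $24.04 + $369.79 + $70.71 + $15.33 + $134.10 + $142.31 + $158.45 = $1,062.82
Net pay = $1,915.75 − $1,062.82 = $852.93

$852.93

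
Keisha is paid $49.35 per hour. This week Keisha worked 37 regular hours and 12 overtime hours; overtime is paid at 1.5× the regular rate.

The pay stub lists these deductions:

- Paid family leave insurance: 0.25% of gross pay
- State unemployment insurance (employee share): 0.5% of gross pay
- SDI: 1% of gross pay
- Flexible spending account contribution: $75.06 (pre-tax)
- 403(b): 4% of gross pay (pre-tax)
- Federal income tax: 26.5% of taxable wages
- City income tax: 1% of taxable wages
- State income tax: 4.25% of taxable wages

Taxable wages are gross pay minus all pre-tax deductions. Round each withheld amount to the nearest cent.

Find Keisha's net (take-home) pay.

Regular pay: 37 × $49.35 = $1,825.95
Overtime pay: 12 × $49.35 × 1.5 = $888.30
Gross pay = $1,825.95 + $888.30 = $2,714.25
Flexible spending account contribution: $75.06
403(b): $2,714.25 × 0.04 = $108.57
Pre-tax total = $75.06 + $108.57 = $183.63
Taxable wages = $2,714.25 − $183.63 = $2,530.62
Federal income tax: $2,530.62 × 0.265 = $670.61
State income tax: $2,530.62 × 0.0425 = $107.55
City income tax: $2,530.62 × 0.01 = $25.31
SDI: $2,714.25 × 0.01 = $27.14
Paid family leave insurance: $2,714.25 × 0.0025 = $6.79
State unemployment insurance (employee share): $2,714.25 × 0.005 = $13.57
Total deductions = $75.06 + $108.57 + $670.61 + $107.55 + $25.31 + $27.14 + $6.79 + $13.57 = $1,034.60
Net pay = $2,714.25 − $1,034.60 = $1,679.65

$1,679.65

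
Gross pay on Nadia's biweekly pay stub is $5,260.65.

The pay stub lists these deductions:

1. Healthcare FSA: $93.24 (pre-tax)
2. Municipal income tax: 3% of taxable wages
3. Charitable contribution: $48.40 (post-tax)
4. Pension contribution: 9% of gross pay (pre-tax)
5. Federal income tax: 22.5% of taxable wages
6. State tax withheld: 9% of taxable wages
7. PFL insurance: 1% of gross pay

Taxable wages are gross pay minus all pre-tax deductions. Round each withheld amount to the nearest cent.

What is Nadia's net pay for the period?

$2,973.52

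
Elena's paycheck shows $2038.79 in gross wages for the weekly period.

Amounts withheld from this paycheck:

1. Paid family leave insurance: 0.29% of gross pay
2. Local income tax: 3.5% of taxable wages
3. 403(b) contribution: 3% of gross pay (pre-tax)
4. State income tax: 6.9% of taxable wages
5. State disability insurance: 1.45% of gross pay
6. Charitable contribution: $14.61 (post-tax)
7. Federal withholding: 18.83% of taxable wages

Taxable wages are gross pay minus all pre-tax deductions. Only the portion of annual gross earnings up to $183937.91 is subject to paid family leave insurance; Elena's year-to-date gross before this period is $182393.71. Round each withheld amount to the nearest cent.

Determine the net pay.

$1350.91

403(b) contribution: $2038.79 × 0.03 = $61.16
Taxable wages = $2038.79 − $61.16 = $1977.63
Local income tax: $1977.63 × 0.035 = $69.22
State income tax: $1977.63 × 0.069 = $136.46
Federal withholding: $1977.63 × 0.1883 = $372.39
State disability insurance: $2038.79 × 0.0145 = $29.56
Paid family leave insurance: only $183937.91 − $182393.71 = $1544.20 of this check is subject → $1544.20 × 0.0029 = $4.48
Charitable contribution: $14.61
Total deductions = $61.16 + $69.22 + $136.46 + $372.39 + $29.56 + $4.48 + $14.61 = $687.88
Net pay = $2038.79 − $687.88 = $1350.91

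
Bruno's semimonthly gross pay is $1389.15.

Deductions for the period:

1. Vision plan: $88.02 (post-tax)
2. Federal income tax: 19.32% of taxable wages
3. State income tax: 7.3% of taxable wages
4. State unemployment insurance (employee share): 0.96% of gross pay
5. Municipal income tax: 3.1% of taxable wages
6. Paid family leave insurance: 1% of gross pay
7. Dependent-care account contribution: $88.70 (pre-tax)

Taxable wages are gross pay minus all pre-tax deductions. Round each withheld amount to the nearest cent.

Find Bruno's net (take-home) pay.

$798.71

Dependent-care account contribution: $88.70
Taxable wages = $1389.15 − $88.70 = $1300.45
State income tax: $1300.45 × 0.073 = $94.93
Federal income tax: $1300.45 × 0.1932 = $251.25
Municipal income tax: $1300.45 × 0.031 = $40.31
State unemployment insurance (employee share): $1389.15 × 0.0096 = $13.34
Paid family leave insurance: $1389.15 × 0.01 = $13.89
Vision plan: $88.02
Total deductions = $88.70 + $94.93 + $251.25 + $40.31 + $13.34 + $13.89 + $88.02 = $590.44
Net pay = $1389.15 − $590.44 = $798.71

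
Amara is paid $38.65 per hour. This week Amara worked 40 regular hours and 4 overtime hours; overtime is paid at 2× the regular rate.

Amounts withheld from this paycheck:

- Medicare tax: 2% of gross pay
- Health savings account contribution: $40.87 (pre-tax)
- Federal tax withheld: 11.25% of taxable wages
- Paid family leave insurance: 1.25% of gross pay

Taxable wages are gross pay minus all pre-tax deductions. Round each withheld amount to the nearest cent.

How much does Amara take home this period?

Regular pay: 40 × $38.65 = $1546.00
Overtime pay: 4 × $38.65 × 2 = $309.20
Gross pay = $1546.00 + $309.20 = $1855.20
Health savings account contribution: $40.87
Taxable wages = $1855.20 − $40.87 = $1814.33
Federal tax withheld: $1814.33 × 0.1125 = $204.11
Paid family leave insurance: $1855.20 × 0.0125 = $23.19
Medicare tax: $1855.20 × 0.02 = $37.10
Total deductions = $40.87 + $204.11 + $23.19 + $37.10 = $305.27
Net pay = $1855.20 − $305.27 = $1549.93

$1549.93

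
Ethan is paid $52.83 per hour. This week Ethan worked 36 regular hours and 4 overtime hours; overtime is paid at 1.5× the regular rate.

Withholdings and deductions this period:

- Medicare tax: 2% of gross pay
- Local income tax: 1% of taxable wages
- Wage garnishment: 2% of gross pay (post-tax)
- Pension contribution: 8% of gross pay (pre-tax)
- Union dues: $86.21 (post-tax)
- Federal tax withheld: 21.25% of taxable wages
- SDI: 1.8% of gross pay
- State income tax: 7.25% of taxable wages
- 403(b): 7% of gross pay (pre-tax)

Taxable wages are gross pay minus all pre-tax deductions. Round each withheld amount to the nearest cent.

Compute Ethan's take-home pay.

$1,114.74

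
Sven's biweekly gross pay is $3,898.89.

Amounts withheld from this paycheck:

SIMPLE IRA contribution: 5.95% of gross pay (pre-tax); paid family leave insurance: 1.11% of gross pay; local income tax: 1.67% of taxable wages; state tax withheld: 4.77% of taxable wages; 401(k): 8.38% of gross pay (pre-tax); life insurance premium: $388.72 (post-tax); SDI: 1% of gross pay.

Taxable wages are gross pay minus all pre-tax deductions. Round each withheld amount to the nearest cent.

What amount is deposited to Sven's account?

401(k): $3,898.89 × 0.0838 = $326.73
SIMPLE IRA contribution: $3,898.89 × 0.0595 = $231.98
Pre-tax total = $326.73 + $231.98 = $558.71
Taxable wages = $3,898.89 − $558.71 = $3,340.18
Local income tax: $3,340.18 × 0.0167 = $55.78
State tax withheld: $3,340.18 × 0.0477 = $159.33
SDI: $3,898.89 × 0.01 = $38.99
Paid family leave insurance: $3,898.89 × 0.0111 = $43.28
Life insurance premium: $388.72
Total deductions = $326.73 + $231.98 + $55.78 + $159.33 + $38.99 + $43.28 + $388.72 = $1,244.81
Net pay = $3,898.89 − $1,244.81 = $2,654.08

$2,654.08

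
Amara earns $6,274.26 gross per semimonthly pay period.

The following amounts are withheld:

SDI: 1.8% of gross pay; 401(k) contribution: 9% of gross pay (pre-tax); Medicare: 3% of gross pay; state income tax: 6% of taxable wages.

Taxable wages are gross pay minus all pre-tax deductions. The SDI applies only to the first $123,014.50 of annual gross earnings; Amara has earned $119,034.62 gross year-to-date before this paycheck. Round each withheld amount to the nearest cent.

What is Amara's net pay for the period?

401(k) contribution: $6,274.26 × 0.09 = $564.68
Taxable wages = $6,274.26 − $564.68 = $5,709.58
State income tax: $5,709.58 × 0.06 = $342.57
Medicare: $6,274.26 × 0.03 = $188.23
SDI: only $123,014.50 − $119,034.62 = $3,979.88 of this check is subject → $3,979.88 × 0.018 = $71.64
Total deductions = $564.68 + $342.57 + $188.23 + $71.64 = $1,167.12
Net pay = $6,274.26 − $1,167.12 = $5,107.14

$5,107.14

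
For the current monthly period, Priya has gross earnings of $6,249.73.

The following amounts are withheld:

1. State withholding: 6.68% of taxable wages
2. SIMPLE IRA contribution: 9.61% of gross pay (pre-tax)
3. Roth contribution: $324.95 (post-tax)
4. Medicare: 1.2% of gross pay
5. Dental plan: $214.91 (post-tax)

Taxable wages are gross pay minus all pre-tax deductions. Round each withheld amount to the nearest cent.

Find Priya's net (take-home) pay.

SIMPLE IRA contribution: $6,249.73 × 0.0961 = $600.60
Taxable wages = $6,249.73 − $600.60 = $5,649.13
State withholding: $5,649.13 × 0.0668 = $377.36
Medicare: $6,249.73 × 0.012 = $75.00
Roth contribution: $324.95
Dental plan: $214.91
Total deductions = $600.60 + $377.36 + $75.00 + $324.95 + $214.91 = $1,592.82
Net pay = $6,249.73 − $1,592.82 = $4,656.91

$4,656.91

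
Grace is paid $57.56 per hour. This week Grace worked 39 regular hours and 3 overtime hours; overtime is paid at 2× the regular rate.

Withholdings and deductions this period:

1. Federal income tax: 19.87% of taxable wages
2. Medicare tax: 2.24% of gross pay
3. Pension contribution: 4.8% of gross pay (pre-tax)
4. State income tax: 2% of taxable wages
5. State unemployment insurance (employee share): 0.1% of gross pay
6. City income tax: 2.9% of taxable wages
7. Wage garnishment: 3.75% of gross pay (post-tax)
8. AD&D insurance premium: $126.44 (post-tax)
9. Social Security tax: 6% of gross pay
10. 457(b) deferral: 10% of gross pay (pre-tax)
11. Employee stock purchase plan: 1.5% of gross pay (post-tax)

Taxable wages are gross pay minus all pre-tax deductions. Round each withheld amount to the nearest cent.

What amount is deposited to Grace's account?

$1181.77

Regular pay: 39 × $57.56 = $2244.84
Overtime pay: 3 × $57.56 × 2 = $345.36
Gross pay = $2244.84 + $345.36 = $2590.20
457(b) deferral: $2590.20 × 0.1 = $259.02
Pension contribution: $2590.20 × 0.048 = $124.33
Pre-tax total = $259.02 + $124.33 = $383.35
Taxable wages = $2590.20 − $383.35 = $2206.85
State income tax: $2206.85 × 0.02 = $44.14
Federal income tax: $2206.85 × 0.1987 = $438.50
City income tax: $2206.85 × 0.029 = $64.00
State unemployment insurance (employee share): $2590.20 × 0.001 = $2.59
Social Security tax: $2590.20 × 0.06 = $155.41
Medicare tax: $2590.20 × 0.0224 = $58.02
AD&D insurance premium: $126.44
Employee stock purchase plan: $2590.20 × 0.015 = $38.85
Wage garnishment: $2590.20 × 0.0375 = $97.13
Total deductions = $259.02 + $124.33 + $44.14 + $438.50 + $64.00 + $2.59 + $155.41 + $58.02 + $126.44 + $38.85 + $97.13 = $1408.43
Net pay = $2590.20 − $1408.43 = $1181.77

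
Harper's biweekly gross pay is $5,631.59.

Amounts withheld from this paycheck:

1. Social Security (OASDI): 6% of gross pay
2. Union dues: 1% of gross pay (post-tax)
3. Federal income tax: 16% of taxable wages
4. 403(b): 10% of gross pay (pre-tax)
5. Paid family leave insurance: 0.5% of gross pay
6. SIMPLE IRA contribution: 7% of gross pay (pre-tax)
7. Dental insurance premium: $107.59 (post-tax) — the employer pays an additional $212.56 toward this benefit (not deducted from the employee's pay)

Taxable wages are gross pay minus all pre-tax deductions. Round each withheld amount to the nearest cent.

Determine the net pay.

SIMPLE IRA contribution: $5,631.59 × 0.07 = $394.21
403(b): $5,631.59 × 0.1 = $563.16
Pre-tax total = $394.21 + $563.16 = $957.37
Taxable wages = $5,631.59 − $957.37 = $4,674.22
Federal income tax: $4,674.22 × 0.16 = $747.88
Social Security (OASDI): $5,631.59 × 0.06 = $337.90
Paid family leave insurance: $5,631.59 × 0.005 = $28.16
Union dues: $5,631.59 × 0.01 = $56.32
Dental insurance premium: $107.59
(Employer's $212.56 toward dental insurance premium is not withheld from the employee.)
Total deductions = $394.21 + $563.16 + $747.88 + $337.90 + $28.16 + $56.32 + $107.59 = $2,235.22
Net pay = $5,631.59 − $2,235.22 = $3,396.37

$3,396.37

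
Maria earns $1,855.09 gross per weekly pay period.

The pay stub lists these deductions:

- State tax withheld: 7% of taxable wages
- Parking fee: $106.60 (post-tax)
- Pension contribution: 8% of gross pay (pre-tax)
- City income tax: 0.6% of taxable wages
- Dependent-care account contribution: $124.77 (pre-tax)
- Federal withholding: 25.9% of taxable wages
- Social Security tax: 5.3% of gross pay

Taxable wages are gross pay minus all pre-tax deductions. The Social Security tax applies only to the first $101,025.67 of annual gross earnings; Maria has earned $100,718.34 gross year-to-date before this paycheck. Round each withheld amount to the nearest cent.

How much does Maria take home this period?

$929.09

Dependent-care account contribution: $124.77
Pension contribution: $1,855.09 × 0.08 = $148.41
Pre-tax total = $124.77 + $148.41 = $273.18
Taxable wages = $1,855.09 − $273.18 = $1,581.91
State tax withheld: $1,581.91 × 0.07 = $110.73
City income tax: $1,581.91 × 0.006 = $9.49
Federal withholding: $1,581.91 × 0.259 = $409.71
Social Security tax: only $101,025.67 − $100,718.34 = $307.33 of this check is subject → $307.33 × 0.053 = $16.29
Parking fee: $106.60
Total deductions = $124.77 + $148.41 + $110.73 + $9.49 + $409.71 + $16.29 + $106.60 = $926.00
Net pay = $1,855.09 − $926.00 = $929.09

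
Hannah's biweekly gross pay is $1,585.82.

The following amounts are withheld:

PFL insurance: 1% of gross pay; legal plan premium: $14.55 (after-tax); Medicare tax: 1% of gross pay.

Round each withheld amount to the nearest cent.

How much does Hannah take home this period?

$1,539.55

PFL insurance: $1,585.82 × 0.01 = $15.86
Medicare tax: $1,585.82 × 0.01 = $15.86
Legal plan premium: $14.55
Total deductions = $15.86 + $15.86 + $14.55 = $46.27
Net pay = $1,585.82 − $46.27 = $1,539.55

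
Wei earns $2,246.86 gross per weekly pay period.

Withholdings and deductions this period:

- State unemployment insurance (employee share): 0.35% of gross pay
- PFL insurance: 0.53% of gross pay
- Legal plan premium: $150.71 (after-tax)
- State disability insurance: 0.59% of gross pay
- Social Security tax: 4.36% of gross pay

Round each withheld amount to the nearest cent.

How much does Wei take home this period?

$1,965.16

State unemployment insurance (employee share): $2,246.86 × 0.0035 = $7.86
PFL insurance: $2,246.86 × 0.0053 = $11.91
Social Security tax: $2,246.86 × 0.0436 = $97.96
State disability insurance: $2,246.86 × 0.0059 = $13.26
Legal plan premium: $150.71
Total deductions = $7.86 + $11.91 + $97.96 + $13.26 + $150.71 = $281.70
Net pay = $2,246.86 − $281.70 = $1,965.16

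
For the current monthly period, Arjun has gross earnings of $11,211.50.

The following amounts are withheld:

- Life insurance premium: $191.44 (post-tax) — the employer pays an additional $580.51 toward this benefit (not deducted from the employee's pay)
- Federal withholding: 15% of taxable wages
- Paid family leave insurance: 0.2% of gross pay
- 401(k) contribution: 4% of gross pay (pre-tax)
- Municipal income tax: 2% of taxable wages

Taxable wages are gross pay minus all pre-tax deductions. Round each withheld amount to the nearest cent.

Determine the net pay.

$8,719.46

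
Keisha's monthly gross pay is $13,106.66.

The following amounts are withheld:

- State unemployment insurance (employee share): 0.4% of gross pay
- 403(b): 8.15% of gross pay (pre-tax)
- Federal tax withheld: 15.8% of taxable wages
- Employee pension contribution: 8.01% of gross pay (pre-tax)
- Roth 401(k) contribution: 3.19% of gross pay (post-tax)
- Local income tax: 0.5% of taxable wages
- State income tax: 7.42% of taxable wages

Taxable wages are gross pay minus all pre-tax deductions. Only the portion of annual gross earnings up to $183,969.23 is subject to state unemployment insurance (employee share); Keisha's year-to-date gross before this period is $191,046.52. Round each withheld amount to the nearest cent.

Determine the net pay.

Employee pension contribution: $13,106.66 × 0.0801 = $1,049.84
403(b): $13,106.66 × 0.0815 = $1,068.19
Pre-tax total = $1,049.84 + $1,068.19 = $2,118.03
Taxable wages = $13,106.66 − $2,118.03 = $10,988.63
Federal tax withheld: $10,988.63 × 0.158 = $1,736.20
State income tax: $10,988.63 × 0.0742 = $815.36
Local income tax: $10,988.63 × 0.005 = $54.94
State unemployment insurance (employee share): annual cap $183,969.23 already reached (YTD $191,046.52), so $0.00
Roth 401(k) contribution: $13,106.66 × 0.0319 = $418.10
Total deductions = $1,049.84 + $1,068.19 + $1,736.20 + $815.36 + $54.94 + $0.00 + $418.10 = $5,142.63
Net pay = $13,106.66 − $5,142.63 = $7,964.03

$7,964.03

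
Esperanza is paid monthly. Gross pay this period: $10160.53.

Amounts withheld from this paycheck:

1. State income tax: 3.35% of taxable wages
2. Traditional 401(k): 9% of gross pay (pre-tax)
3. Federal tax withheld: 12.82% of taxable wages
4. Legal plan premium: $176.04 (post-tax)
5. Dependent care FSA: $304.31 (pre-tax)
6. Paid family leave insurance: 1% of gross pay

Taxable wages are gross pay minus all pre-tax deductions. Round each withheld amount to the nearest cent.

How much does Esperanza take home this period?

$7218.24

Dependent care FSA: $304.31
Traditional 401(k): $10160.53 × 0.09 = $914.45
Pre-tax total = $304.31 + $914.45 = $1218.76
Taxable wages = $10160.53 − $1218.76 = $8941.77
Federal tax withheld: $8941.77 × 0.1282 = $1146.33
State income tax: $8941.77 × 0.0335 = $299.55
Paid family leave insurance: $10160.53 × 0.01 = $101.61
Legal plan premium: $176.04
Total deductions = $304.31 + $914.45 + $1146.33 + $299.55 + $101.61 + $176.04 = $2942.29
Net pay = $10160.53 − $2942.29 = $7218.24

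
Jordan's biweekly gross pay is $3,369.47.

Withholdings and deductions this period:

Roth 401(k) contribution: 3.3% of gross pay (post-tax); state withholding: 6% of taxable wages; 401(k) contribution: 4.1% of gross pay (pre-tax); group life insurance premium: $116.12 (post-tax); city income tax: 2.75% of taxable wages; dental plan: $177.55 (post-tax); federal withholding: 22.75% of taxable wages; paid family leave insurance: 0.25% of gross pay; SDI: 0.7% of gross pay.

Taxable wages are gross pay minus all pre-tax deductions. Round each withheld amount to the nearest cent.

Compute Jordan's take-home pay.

$1,776.58

401(k) contribution: $3,369.47 × 0.041 = $138.15
Taxable wages = $3,369.47 − $138.15 = $3,231.32
City income tax: $3,231.32 × 0.0275 = $88.86
Federal withholding: $3,231.32 × 0.2275 = $735.13
State withholding: $3,231.32 × 0.06 = $193.88
Paid family leave insurance: $3,369.47 × 0.0025 = $8.42
SDI: $3,369.47 × 0.007 = $23.59
Dental plan: $177.55
Group life insurance premium: $116.12
Roth 401(k) contribution: $3,369.47 × 0.033 = $111.19
Total deductions = $138.15 + $88.86 + $735.13 + $193.88 + $8.42 + $23.59 + $177.55 + $116.12 + $111.19 = $1,592.89
Net pay = $3,369.47 − $1,592.89 = $1,776.58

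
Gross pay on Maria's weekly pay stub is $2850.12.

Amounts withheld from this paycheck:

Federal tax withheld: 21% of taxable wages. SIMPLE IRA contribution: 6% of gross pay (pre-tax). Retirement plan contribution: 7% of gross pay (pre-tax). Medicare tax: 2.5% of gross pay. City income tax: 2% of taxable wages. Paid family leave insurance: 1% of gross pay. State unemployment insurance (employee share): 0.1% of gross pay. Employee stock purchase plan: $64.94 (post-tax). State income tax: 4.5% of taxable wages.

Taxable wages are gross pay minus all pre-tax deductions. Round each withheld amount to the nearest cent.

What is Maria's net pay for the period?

Retirement plan contribution: $2850.12 × 0.07 = $199.51
SIMPLE IRA contribution: $2850.12 × 0.06 = $171.01
Pre-tax total = $199.51 + $171.01 = $370.52
Taxable wages = $2850.12 − $370.52 = $2479.60
Federal tax withheld: $2479.60 × 0.21 = $520.72
City income tax: $2479.60 × 0.02 = $49.59
State income tax: $2479.60 × 0.045 = $111.58
Paid family leave insurance: $2850.12 × 0.01 = $28.50
Medicare tax: $2850.12 × 0.025 = $71.25
State unemployment insurance (employee share): $2850.12 × 0.001 = $2.85
Employee stock purchase plan: $64.94
Total deductions = $199.51 + $171.01 + $520.72 + $49.59 + $111.58 + $28.50 + $71.25 + $2.85 + $64.94 = $1219.95
Net pay = $2850.12 − $1219.95 = $1630.17

$1630.17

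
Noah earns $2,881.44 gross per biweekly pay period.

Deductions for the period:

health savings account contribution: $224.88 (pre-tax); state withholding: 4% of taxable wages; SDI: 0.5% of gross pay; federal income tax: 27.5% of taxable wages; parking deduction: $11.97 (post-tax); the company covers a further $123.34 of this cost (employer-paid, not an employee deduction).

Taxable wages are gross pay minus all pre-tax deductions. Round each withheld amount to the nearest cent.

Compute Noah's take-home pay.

$1,793.37

Health savings account contribution: $224.88
Taxable wages = $2,881.44 − $224.88 = $2,656.56
State withholding: $2,656.56 × 0.04 = $106.26
Federal income tax: $2,656.56 × 0.275 = $730.55
SDI: $2,881.44 × 0.005 = $14.41
Parking deduction: $11.97
(Employer's $123.34 toward parking deduction is not withheld from the employee.)
Total deductions = $224.88 + $106.26 + $730.55 + $14.41 + $11.97 = $1,088.07
Net pay = $2,881.44 − $1,088.07 = $1,793.37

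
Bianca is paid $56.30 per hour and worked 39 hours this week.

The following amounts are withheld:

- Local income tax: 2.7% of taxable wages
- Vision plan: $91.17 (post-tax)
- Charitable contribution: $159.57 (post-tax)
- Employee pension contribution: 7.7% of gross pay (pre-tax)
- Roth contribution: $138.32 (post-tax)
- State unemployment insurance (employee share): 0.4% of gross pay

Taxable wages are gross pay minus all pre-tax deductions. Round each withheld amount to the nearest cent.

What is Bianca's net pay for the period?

$1,574.07

Gross pay: 39 × $56.30 = $2,195.70
Employee pension contribution: $2,195.70 × 0.077 = $169.07
Taxable wages = $2,195.70 − $169.07 = $2,026.63
Local income tax: $2,026.63 × 0.027 = $54.72
State unemployment insurance (employee share): $2,195.70 × 0.004 = $8.78
Vision plan: $91.17
Roth contribution: $138.32
Charitable contribution: $159.57
Total deductions = $169.07 + $54.72 + $8.78 + $91.17 + $138.32 + $159.57 = $621.63
Net pay = $2,195.70 − $621.63 = $1,574.07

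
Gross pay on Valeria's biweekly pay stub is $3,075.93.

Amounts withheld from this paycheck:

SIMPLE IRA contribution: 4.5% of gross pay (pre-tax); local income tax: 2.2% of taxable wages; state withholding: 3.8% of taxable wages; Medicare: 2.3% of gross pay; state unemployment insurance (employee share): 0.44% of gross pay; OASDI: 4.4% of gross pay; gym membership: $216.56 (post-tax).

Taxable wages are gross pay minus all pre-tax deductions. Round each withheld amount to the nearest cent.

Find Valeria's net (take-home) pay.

SIMPLE IRA contribution: $3,075.93 × 0.045 = $138.42
Taxable wages = $3,075.93 − $138.42 = $2,937.51
State withholding: $2,937.51 × 0.038 = $111.63
Local income tax: $2,937.51 × 0.022 = $64.63
Medicare: $3,075.93 × 0.023 = $70.75
OASDI: $3,075.93 × 0.044 = $135.34
State unemployment insurance (employee share): $3,075.93 × 0.0044 = $13.53
Gym membership: $216.56
Total deductions = $138.42 + $111.63 + $64.63 + $70.75 + $135.34 + $13.53 + $216.56 = $750.86
Net pay = $3,075.93 − $750.86 = $2,325.07

$2,325.07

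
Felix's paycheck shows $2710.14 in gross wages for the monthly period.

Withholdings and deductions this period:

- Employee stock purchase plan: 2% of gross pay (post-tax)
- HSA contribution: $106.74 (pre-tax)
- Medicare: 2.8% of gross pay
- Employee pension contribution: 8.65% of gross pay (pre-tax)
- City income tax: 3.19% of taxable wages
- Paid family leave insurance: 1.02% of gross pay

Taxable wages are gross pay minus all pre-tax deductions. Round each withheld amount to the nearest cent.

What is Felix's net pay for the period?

HSA contribution: $106.74
Employee pension contribution: $2710.14 × 0.0865 = $234.43
Pre-tax total = $106.74 + $234.43 = $341.17
Taxable wages = $2710.14 − $341.17 = $2368.97
City income tax: $2368.97 × 0.0319 = $75.57
Medicare: $2710.14 × 0.028 = $75.88
Paid family leave insurance: $2710.14 × 0.0102 = $27.64
Employee stock purchase plan: $2710.14 × 0.02 = $54.20
Total deductions = $106.74 + $234.43 + $75.57 + $75.88 + $27.64 + $54.20 = $574.46
Net pay = $2710.14 − $574.46 = $2135.68

$2135.68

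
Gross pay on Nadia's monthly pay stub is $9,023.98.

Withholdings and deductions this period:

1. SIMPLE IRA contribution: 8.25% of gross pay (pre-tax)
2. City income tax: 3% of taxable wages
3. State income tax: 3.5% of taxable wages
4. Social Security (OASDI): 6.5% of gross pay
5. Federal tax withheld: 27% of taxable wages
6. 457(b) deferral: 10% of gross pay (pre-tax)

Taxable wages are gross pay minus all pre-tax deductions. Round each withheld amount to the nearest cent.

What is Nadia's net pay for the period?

SIMPLE IRA contribution: $9,023.98 × 0.0825 = $744.48
457(b) deferral: $9,023.98 × 0.1 = $902.40
Pre-tax total = $744.48 + $902.40 = $1,646.88
Taxable wages = $9,023.98 − $1,646.88 = $7,377.10
Federal tax withheld: $7,377.10 × 0.27 = $1,991.82
State income tax: $7,377.10 × 0.035 = $258.20
City income tax: $7,377.10 × 0.03 = $221.31
Social Security (OASDI): $9,023.98 × 0.065 = $586.56
Total deductions = $744.48 + $902.40 + $1,991.82 + $258.20 + $221.31 + $586.56 = $4,704.77
Net pay = $9,023.98 − $4,704.77 = $4,319.21

$4,319.21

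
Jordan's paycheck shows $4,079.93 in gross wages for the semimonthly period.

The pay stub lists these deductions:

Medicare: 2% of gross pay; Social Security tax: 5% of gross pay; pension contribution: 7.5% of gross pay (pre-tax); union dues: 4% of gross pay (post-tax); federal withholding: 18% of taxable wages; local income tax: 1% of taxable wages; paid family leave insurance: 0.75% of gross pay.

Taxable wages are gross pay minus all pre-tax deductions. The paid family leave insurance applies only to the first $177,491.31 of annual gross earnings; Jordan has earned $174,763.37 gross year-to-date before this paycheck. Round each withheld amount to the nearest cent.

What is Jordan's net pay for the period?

$2,587.63

Pension contribution: $4,079.93 × 0.075 = $305.99
Taxable wages = $4,079.93 − $305.99 = $3,773.94
Federal withholding: $3,773.94 × 0.18 = $679.31
Local income tax: $3,773.94 × 0.01 = $37.74
Paid family leave insurance: only $177,491.31 − $174,763.37 = $2,727.94 of this check is subject → $2,727.94 × 0.0075 = $20.46
Social Security tax: $4,079.93 × 0.05 = $204.00
Medicare: $4,079.93 × 0.02 = $81.60
Union dues: $4,079.93 × 0.04 = $163.20
Total deductions = $305.99 + $679.31 + $37.74 + $20.46 + $204.00 + $81.60 + $163.20 = $1,492.30
Net pay = $4,079.93 − $1,492.30 = $2,587.63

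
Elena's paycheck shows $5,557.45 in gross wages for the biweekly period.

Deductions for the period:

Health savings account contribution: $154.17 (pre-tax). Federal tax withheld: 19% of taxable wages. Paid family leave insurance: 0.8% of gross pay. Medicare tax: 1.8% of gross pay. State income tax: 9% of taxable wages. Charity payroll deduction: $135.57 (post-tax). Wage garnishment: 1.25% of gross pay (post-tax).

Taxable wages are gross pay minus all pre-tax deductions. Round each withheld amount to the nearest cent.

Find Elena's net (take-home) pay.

Health savings account contribution: $154.17
Taxable wages = $5,557.45 − $154.17 = $5,403.28
State income tax: $5,403.28 × 0.09 = $486.30
Federal tax withheld: $5,403.28 × 0.19 = $1,026.62
Paid family leave insurance: $5,557.45 × 0.008 = $44.46
Medicare tax: $5,557.45 × 0.018 = $100.03
Charity payroll deduction: $135.57
Wage garnishment: $5,557.45 × 0.0125 = $69.47
Total deductions = $154.17 + $486.30 + $1,026.62 + $44.46 + $100.03 + $135.57 + $69.47 = $2,016.62
Net pay = $5,557.45 − $2,016.62 = $3,540.83

$3,540.83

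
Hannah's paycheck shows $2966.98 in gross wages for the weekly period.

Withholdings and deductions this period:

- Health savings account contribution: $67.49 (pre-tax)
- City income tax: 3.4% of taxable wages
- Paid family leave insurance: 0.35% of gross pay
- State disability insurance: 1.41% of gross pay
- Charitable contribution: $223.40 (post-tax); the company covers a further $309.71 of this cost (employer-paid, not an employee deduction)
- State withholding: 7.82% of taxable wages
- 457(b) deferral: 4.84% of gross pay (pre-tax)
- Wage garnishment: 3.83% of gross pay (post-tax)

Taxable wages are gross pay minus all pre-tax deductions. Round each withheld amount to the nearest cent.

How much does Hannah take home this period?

457(b) deferral: $2966.98 × 0.0484 = $143.60
Health savings account contribution: $67.49
Pre-tax total = $143.60 + $67.49 = $211.09
Taxable wages = $2966.98 − $211.09 = $2755.89
State withholding: $2755.89 × 0.0782 = $215.51
City income tax: $2755.89 × 0.034 = $93.70
Paid family leave insurance: $2966.98 × 0.0035 = $10.38
State disability insurance: $2966.98 × 0.0141 = $41.83
Wage garnishment: $2966.98 × 0.0383 = $113.64
Charitable contribution: $223.40
(Employer's $309.71 toward charitable contribution is not withheld from the employee.)
Total deductions = $143.60 + $67.49 + $215.51 + $93.70 + $10.38 + $41.83 + $113.64 + $223.40 = $909.55
Net pay = $2966.98 − $909.55 = $2057.43

$2057.43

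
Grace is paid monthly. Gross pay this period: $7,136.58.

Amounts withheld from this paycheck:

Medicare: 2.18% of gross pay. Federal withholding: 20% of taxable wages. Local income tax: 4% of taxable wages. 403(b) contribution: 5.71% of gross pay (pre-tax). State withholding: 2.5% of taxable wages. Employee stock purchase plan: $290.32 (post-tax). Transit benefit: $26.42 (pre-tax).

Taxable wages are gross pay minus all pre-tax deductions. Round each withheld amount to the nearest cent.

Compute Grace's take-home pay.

$4,480.55

Transit benefit: $26.42
403(b) contribution: $7,136.58 × 0.0571 = $407.50
Pre-tax total = $26.42 + $407.50 = $433.92
Taxable wages = $7,136.58 − $433.92 = $6,702.66
Local income tax: $6,702.66 × 0.04 = $268.11
State withholding: $6,702.66 × 0.025 = $167.57
Federal withholding: $6,702.66 × 0.2 = $1,340.53
Medicare: $7,136.58 × 0.0218 = $155.58
Employee stock purchase plan: $290.32
Total deductions = $26.42 + $407.50 + $268.11 + $167.57 + $1,340.53 + $155.58 + $290.32 = $2,656.03
Net pay = $7,136.58 − $2,656.03 = $4,480.55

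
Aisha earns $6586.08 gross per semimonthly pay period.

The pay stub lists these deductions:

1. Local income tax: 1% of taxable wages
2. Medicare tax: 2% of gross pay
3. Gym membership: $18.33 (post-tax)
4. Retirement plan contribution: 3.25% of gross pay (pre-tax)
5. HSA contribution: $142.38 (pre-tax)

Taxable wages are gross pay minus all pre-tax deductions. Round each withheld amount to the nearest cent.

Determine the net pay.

HSA contribution: $142.38
Retirement plan contribution: $6586.08 × 0.0325 = $214.05
Pre-tax total = $142.38 + $214.05 = $356.43
Taxable wages = $6586.08 − $356.43 = $6229.65
Local income tax: $6229.65 × 0.01 = $62.30
Medicare tax: $6586.08 × 0.02 = $131.72
Gym membership: $18.33
Total deductions = $142.38 + $214.05 + $62.30 + $131.72 + $18.33 = $568.78
Net pay = $6586.08 − $568.78 = $6017.30

$6017.30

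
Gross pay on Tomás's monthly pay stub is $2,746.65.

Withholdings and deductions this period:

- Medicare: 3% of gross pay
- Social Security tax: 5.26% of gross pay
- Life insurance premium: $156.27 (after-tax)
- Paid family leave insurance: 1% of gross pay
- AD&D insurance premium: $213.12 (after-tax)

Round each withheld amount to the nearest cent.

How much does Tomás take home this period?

Paid family leave insurance: $2,746.65 × 0.01 = $27.47
Medicare: $2,746.65 × 0.03 = $82.40
Social Security tax: $2,746.65 × 0.0526 = $144.47
AD&D insurance premium: $213.12
Life insurance premium: $156.27
Total deductions = $27.47 + $82.40 + $144.47 + $213.12 + $156.27 = $623.73
Net pay = $2,746.65 − $623.73 = $2,122.92

$2,122.92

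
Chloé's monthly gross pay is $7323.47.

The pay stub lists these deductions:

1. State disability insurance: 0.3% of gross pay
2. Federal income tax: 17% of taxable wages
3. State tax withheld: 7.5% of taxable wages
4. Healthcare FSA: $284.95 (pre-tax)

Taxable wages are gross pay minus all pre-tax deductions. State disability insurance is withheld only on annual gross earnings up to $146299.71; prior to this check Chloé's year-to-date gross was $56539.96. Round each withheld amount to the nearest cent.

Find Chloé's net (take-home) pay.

$5292.11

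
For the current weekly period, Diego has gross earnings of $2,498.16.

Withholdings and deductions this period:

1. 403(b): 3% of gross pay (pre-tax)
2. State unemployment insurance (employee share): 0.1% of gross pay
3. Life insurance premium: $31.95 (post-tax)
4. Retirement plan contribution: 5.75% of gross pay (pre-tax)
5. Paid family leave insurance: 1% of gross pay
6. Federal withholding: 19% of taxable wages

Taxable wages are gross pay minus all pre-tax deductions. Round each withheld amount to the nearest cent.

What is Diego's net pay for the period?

$1,787.03

403(b): $2,498.16 × 0.03 = $74.94
Retirement plan contribution: $2,498.16 × 0.0575 = $143.64
Pre-tax total = $74.94 + $143.64 = $218.58
Taxable wages = $2,498.16 − $218.58 = $2,279.58
Federal withholding: $2,279.58 × 0.19 = $433.12
Paid family leave insurance: $2,498.16 × 0.01 = $24.98
State unemployment insurance (employee share): $2,498.16 × 0.001 = $2.50
Life insurance premium: $31.95
Total deductions = $74.94 + $143.64 + $433.12 + $24.98 + $2.50 + $31.95 = $711.13
Net pay = $2,498.16 − $711.13 = $1,787.03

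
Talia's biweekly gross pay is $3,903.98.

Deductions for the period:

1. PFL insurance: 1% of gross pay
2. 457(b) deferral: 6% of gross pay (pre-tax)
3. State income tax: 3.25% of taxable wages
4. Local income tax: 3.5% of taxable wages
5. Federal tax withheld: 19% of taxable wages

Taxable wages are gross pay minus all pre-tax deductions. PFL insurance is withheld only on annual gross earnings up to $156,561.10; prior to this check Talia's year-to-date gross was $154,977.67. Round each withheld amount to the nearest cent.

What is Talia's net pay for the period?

$2,708.95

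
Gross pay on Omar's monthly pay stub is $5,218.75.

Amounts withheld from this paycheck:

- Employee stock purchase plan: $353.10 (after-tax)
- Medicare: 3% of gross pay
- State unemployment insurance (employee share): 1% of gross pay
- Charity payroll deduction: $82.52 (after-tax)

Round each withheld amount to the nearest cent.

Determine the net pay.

State unemployment insurance (employee share): $5,218.75 × 0.01 = $52.19
Medicare: $5,218.75 × 0.03 = $156.56
Charity payroll deduction: $82.52
Employee stock purchase plan: $353.10
Total deductions = $52.19 + $156.56 + $82.52 + $353.10 = $644.37
Net pay = $5,218.75 − $644.37 = $4,574.38

$4,574.38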